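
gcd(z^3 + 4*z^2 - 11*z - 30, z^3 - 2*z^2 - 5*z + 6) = z^2 - z - 6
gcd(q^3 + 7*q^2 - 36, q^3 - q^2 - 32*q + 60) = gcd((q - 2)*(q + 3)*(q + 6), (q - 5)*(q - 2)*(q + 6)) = q^2 + 4*q - 12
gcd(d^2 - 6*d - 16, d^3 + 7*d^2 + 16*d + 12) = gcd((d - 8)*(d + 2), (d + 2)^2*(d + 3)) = d + 2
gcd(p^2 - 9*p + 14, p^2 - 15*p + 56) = p - 7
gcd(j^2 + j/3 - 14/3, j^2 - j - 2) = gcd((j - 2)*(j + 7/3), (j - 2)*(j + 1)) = j - 2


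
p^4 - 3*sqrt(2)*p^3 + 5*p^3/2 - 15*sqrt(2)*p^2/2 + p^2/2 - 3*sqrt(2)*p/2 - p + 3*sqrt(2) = (p - 1/2)*(p + 1)*(p + 2)*(p - 3*sqrt(2))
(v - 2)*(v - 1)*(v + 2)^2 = v^4 + v^3 - 6*v^2 - 4*v + 8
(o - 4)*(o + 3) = o^2 - o - 12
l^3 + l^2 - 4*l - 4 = (l - 2)*(l + 1)*(l + 2)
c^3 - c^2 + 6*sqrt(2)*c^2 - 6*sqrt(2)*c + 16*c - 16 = (c - 1)*(c + 2*sqrt(2))*(c + 4*sqrt(2))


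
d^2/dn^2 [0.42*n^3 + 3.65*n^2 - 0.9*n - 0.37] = 2.52*n + 7.3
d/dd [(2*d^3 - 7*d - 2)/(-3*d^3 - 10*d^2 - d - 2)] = 2*(-10*d^4 - 23*d^3 - 50*d^2 - 20*d + 6)/(9*d^6 + 60*d^5 + 106*d^4 + 32*d^3 + 41*d^2 + 4*d + 4)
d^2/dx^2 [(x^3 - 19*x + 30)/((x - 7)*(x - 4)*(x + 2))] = 6*(3*x^6 - 25*x^5 + 119*x^4 - 1015*x^3 + 5074*x^2 - 9740*x + 7528)/(x^9 - 27*x^8 + 261*x^7 - 885*x^6 - 1458*x^5 + 14652*x^4 - 8520*x^3 - 78624*x^2 + 56448*x + 175616)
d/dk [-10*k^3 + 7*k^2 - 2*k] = -30*k^2 + 14*k - 2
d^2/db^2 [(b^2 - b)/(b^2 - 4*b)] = 6/(b^3 - 12*b^2 + 48*b - 64)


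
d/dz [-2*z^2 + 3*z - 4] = 3 - 4*z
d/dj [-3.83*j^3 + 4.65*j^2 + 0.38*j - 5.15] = -11.49*j^2 + 9.3*j + 0.38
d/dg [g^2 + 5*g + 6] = 2*g + 5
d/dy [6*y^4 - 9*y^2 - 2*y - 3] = 24*y^3 - 18*y - 2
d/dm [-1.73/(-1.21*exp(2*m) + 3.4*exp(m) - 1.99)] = (5.882 - 4.1866*exp(m))*exp(m)/(1.21*exp(2*m) - 3.4*exp(m) + 1.99)^2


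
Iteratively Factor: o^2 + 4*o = (o + 4)*(o)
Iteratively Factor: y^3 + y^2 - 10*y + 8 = (y + 4)*(y^2 - 3*y + 2) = (y - 1)*(y + 4)*(y - 2)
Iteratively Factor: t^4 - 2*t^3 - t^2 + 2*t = (t)*(t^3 - 2*t^2 - t + 2) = t*(t - 2)*(t^2 - 1) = t*(t - 2)*(t - 1)*(t + 1)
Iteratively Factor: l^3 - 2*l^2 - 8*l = (l - 4)*(l^2 + 2*l) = l*(l - 4)*(l + 2)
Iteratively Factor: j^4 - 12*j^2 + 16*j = (j + 4)*(j^3 - 4*j^2 + 4*j) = (j - 2)*(j + 4)*(j^2 - 2*j) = j*(j - 2)*(j + 4)*(j - 2)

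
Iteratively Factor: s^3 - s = (s - 1)*(s^2 + s) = (s - 1)*(s + 1)*(s)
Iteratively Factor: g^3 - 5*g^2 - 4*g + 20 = (g - 2)*(g^2 - 3*g - 10) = (g - 2)*(g + 2)*(g - 5)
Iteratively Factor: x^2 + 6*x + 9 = (x + 3)*(x + 3)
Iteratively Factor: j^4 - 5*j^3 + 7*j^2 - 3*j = (j)*(j^3 - 5*j^2 + 7*j - 3) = j*(j - 3)*(j^2 - 2*j + 1) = j*(j - 3)*(j - 1)*(j - 1)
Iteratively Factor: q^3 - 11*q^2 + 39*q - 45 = (q - 3)*(q^2 - 8*q + 15) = (q - 3)^2*(q - 5)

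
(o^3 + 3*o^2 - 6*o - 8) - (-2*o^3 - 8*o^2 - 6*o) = 3*o^3 + 11*o^2 - 8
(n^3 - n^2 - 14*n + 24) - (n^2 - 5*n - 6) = n^3 - 2*n^2 - 9*n + 30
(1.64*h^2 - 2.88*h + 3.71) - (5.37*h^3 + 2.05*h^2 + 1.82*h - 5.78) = -5.37*h^3 - 0.41*h^2 - 4.7*h + 9.49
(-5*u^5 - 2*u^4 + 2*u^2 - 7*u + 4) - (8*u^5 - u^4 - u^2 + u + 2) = -13*u^5 - u^4 + 3*u^2 - 8*u + 2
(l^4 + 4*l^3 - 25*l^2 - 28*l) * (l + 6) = l^5 + 10*l^4 - l^3 - 178*l^2 - 168*l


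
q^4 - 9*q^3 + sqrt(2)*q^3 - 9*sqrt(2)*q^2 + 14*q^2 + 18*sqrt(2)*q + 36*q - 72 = (q - 6)*(q - 3)*(q - sqrt(2))*(q + 2*sqrt(2))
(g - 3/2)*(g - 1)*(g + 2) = g^3 - g^2/2 - 7*g/2 + 3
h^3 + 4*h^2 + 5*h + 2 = (h + 1)^2*(h + 2)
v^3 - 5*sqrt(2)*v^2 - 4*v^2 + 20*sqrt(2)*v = v*(v - 4)*(v - 5*sqrt(2))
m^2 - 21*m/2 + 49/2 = (m - 7)*(m - 7/2)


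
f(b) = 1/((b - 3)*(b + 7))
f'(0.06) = -0.01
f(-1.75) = -0.04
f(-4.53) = -0.05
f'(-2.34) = 0.00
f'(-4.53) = 0.01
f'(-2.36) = 0.00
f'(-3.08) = 0.00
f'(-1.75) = -0.00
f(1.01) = -0.06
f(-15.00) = 0.01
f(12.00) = 0.01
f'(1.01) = -0.02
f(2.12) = -0.12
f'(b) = -1/((b - 3)*(b + 7)^2) - 1/((b - 3)^2*(b + 7)) = 2*(-b - 2)/(b^4 + 8*b^3 - 26*b^2 - 168*b + 441)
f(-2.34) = -0.04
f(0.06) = -0.05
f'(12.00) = 0.00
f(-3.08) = -0.04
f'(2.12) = -0.13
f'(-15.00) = 0.00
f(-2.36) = -0.04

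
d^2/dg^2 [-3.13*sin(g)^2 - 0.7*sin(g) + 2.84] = 0.7*sin(g) - 6.26*cos(2*g)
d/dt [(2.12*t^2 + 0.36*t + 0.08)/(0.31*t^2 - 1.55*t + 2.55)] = (-3.3976*t^2 + 10.7624*t + 1.042)/(0.0961*t^4 - 0.961*t^3 + 3.9835*t^2 - 7.905*t + 6.5025)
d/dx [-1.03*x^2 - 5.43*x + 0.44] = -2.06*x - 5.43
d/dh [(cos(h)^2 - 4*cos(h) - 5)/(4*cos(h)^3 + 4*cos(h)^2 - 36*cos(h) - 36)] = (cos(h)^2 - 10*cos(h) + 9)*sin(h)/(4*(cos(h) - 3)^2*(cos(h) + 3)^2)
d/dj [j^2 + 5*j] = 2*j + 5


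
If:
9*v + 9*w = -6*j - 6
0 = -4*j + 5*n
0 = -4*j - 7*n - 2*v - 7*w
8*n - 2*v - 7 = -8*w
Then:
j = -15/44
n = -3/11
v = -419/330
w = 137/165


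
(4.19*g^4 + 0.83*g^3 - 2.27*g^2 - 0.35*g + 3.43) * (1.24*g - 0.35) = 5.1956*g^5 - 0.4373*g^4 - 3.1053*g^3 + 0.3605*g^2 + 4.3757*g - 1.2005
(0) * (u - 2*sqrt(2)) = 0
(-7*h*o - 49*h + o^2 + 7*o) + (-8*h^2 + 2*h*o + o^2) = -8*h^2 - 5*h*o - 49*h + 2*o^2 + 7*o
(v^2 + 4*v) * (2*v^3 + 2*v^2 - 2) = 2*v^5 + 10*v^4 + 8*v^3 - 2*v^2 - 8*v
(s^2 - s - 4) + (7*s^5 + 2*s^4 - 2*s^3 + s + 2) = 7*s^5 + 2*s^4 - 2*s^3 + s^2 - 2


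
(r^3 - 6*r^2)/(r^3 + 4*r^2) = (r - 6)/(r + 4)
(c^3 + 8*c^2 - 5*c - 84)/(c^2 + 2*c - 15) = (c^2 + 11*c + 28)/(c + 5)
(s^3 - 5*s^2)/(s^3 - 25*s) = s/(s + 5)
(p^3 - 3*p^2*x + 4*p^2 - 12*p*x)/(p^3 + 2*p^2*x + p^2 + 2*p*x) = (p^2 - 3*p*x + 4*p - 12*x)/(p^2 + 2*p*x + p + 2*x)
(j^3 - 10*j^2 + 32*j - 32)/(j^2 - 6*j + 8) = j - 4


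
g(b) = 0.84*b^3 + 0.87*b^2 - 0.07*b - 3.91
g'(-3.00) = 17.39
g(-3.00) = -18.55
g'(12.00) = 383.69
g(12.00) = 1572.05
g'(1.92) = 12.56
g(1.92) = 5.11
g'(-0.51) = -0.30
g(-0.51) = -3.76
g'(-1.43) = 2.59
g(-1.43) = -4.49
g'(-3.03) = 17.79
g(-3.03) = -19.08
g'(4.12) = 49.87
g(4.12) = 69.31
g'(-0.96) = 0.58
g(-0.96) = -3.78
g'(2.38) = 18.35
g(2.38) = 12.18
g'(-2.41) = 10.37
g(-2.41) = -10.45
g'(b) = 2.52*b^2 + 1.74*b - 0.07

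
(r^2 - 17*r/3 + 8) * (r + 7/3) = r^3 - 10*r^2/3 - 47*r/9 + 56/3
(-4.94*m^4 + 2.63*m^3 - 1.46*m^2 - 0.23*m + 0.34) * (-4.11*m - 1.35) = 20.3034*m^5 - 4.1403*m^4 + 2.4501*m^3 + 2.9163*m^2 - 1.0869*m - 0.459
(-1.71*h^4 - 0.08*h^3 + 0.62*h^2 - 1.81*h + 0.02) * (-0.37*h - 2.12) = 0.6327*h^5 + 3.6548*h^4 - 0.0598*h^3 - 0.6447*h^2 + 3.8298*h - 0.0424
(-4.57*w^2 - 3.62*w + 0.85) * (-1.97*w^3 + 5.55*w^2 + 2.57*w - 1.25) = 9.0029*w^5 - 18.2321*w^4 - 33.5104*w^3 + 1.1266*w^2 + 6.7095*w - 1.0625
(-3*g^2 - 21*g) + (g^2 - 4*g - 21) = -2*g^2 - 25*g - 21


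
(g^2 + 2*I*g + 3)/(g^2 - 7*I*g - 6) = (g + 3*I)/(g - 6*I)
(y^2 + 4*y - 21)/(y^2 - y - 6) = (y + 7)/(y + 2)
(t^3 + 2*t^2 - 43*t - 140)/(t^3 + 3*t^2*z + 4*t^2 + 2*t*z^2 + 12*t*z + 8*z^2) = (t^2 - 2*t - 35)/(t^2 + 3*t*z + 2*z^2)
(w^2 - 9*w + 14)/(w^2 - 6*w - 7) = (w - 2)/(w + 1)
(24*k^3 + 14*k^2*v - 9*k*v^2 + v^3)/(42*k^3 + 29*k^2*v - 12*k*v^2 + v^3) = (-4*k + v)/(-7*k + v)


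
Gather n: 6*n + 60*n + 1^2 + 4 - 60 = 66*n - 55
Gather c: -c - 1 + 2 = 1 - c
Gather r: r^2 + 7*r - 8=r^2 + 7*r - 8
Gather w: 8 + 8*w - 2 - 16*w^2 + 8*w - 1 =-16*w^2 + 16*w + 5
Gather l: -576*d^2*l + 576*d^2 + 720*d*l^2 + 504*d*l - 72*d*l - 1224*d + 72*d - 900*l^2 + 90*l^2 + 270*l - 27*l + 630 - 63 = 576*d^2 - 1152*d + l^2*(720*d - 810) + l*(-576*d^2 + 432*d + 243) + 567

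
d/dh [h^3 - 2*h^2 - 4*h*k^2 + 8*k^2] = 3*h^2 - 4*h - 4*k^2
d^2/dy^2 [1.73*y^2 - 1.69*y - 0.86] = 3.46000000000000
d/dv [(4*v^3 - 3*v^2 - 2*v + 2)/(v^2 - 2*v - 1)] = 2*(2*v^4 - 8*v^3 - 2*v^2 + v + 3)/(v^4 - 4*v^3 + 2*v^2 + 4*v + 1)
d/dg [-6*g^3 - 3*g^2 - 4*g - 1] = -18*g^2 - 6*g - 4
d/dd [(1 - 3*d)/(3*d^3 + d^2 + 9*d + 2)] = (-9*d^3 - 3*d^2 - 27*d + (3*d - 1)*(9*d^2 + 2*d + 9) - 6)/(3*d^3 + d^2 + 9*d + 2)^2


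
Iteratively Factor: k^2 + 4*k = (k + 4)*(k)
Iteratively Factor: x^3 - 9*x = (x + 3)*(x^2 - 3*x) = (x - 3)*(x + 3)*(x)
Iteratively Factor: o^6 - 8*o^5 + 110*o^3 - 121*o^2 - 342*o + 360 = (o + 2)*(o^5 - 10*o^4 + 20*o^3 + 70*o^2 - 261*o + 180) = (o + 2)*(o + 3)*(o^4 - 13*o^3 + 59*o^2 - 107*o + 60) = (o - 5)*(o + 2)*(o + 3)*(o^3 - 8*o^2 + 19*o - 12) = (o - 5)*(o - 1)*(o + 2)*(o + 3)*(o^2 - 7*o + 12) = (o - 5)*(o - 3)*(o - 1)*(o + 2)*(o + 3)*(o - 4)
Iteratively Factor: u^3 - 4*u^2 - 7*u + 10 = (u - 1)*(u^2 - 3*u - 10) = (u - 1)*(u + 2)*(u - 5)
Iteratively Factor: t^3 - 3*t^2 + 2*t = (t - 1)*(t^2 - 2*t) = t*(t - 1)*(t - 2)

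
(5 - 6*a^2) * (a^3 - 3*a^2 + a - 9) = -6*a^5 + 18*a^4 - a^3 + 39*a^2 + 5*a - 45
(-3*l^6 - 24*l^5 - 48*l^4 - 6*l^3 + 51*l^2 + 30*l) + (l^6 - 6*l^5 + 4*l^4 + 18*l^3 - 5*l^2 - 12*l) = -2*l^6 - 30*l^5 - 44*l^4 + 12*l^3 + 46*l^2 + 18*l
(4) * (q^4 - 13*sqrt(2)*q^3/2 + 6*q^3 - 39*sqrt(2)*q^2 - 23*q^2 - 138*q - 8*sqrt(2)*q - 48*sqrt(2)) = 4*q^4 - 26*sqrt(2)*q^3 + 24*q^3 - 156*sqrt(2)*q^2 - 92*q^2 - 552*q - 32*sqrt(2)*q - 192*sqrt(2)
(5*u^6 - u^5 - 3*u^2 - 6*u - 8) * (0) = 0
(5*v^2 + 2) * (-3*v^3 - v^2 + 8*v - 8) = -15*v^5 - 5*v^4 + 34*v^3 - 42*v^2 + 16*v - 16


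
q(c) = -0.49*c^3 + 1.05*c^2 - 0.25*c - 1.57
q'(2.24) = -2.92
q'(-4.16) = -34.43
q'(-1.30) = -5.46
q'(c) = -1.47*c^2 + 2.1*c - 0.25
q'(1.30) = -0.00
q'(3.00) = -7.18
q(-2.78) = 17.77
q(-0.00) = -1.57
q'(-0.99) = -3.77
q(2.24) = -2.37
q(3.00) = -6.10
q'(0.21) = 0.13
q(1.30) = -1.20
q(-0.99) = 0.18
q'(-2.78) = -17.45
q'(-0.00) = -0.25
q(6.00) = -71.11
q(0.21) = -1.58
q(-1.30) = 1.61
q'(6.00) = -40.57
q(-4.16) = 52.92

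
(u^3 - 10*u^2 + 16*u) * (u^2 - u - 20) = u^5 - 11*u^4 + 6*u^3 + 184*u^2 - 320*u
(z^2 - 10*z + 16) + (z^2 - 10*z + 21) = 2*z^2 - 20*z + 37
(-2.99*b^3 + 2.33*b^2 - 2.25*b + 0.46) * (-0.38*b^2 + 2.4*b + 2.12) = 1.1362*b^5 - 8.0614*b^4 + 0.108199999999999*b^3 - 0.635199999999999*b^2 - 3.666*b + 0.9752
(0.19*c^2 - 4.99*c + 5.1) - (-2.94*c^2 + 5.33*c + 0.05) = 3.13*c^2 - 10.32*c + 5.05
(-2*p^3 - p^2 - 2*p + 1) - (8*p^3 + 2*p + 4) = -10*p^3 - p^2 - 4*p - 3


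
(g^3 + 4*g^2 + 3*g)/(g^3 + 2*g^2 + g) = (g + 3)/(g + 1)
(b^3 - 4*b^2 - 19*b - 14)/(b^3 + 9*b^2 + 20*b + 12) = (b - 7)/(b + 6)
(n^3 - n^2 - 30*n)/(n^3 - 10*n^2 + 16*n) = (n^2 - n - 30)/(n^2 - 10*n + 16)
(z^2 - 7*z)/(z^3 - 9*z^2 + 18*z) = (z - 7)/(z^2 - 9*z + 18)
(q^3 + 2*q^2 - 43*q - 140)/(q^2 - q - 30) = (q^2 - 3*q - 28)/(q - 6)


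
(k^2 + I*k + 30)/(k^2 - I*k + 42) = (k - 5*I)/(k - 7*I)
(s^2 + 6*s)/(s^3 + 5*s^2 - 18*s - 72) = s/(s^2 - s - 12)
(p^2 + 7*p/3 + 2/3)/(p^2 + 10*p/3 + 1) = (p + 2)/(p + 3)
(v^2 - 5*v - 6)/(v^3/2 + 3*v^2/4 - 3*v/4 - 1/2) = 4*(v^2 - 5*v - 6)/(2*v^3 + 3*v^2 - 3*v - 2)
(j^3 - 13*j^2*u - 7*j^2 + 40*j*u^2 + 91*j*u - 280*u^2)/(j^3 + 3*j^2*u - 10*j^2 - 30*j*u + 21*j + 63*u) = (j^2 - 13*j*u + 40*u^2)/(j^2 + 3*j*u - 3*j - 9*u)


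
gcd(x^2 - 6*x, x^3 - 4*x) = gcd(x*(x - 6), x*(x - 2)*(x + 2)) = x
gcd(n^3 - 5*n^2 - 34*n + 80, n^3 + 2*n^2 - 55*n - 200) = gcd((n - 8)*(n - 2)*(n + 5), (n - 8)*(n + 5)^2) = n^2 - 3*n - 40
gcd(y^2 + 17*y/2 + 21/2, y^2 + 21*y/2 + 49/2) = y + 7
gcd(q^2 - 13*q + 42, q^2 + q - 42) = q - 6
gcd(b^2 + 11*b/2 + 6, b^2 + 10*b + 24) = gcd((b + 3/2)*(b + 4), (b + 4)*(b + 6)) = b + 4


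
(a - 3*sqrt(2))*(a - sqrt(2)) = a^2 - 4*sqrt(2)*a + 6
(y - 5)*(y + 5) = y^2 - 25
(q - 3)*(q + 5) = q^2 + 2*q - 15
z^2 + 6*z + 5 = (z + 1)*(z + 5)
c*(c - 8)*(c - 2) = c^3 - 10*c^2 + 16*c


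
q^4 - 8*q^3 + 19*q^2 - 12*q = q*(q - 4)*(q - 3)*(q - 1)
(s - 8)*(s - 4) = s^2 - 12*s + 32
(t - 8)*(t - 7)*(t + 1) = t^3 - 14*t^2 + 41*t + 56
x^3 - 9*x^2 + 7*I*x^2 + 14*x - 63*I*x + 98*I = (x - 7)*(x - 2)*(x + 7*I)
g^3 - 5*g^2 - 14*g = g*(g - 7)*(g + 2)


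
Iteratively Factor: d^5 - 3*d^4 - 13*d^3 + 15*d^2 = (d + 3)*(d^4 - 6*d^3 + 5*d^2) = d*(d + 3)*(d^3 - 6*d^2 + 5*d) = d*(d - 1)*(d + 3)*(d^2 - 5*d) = d^2*(d - 1)*(d + 3)*(d - 5)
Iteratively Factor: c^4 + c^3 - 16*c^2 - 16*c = (c + 1)*(c^3 - 16*c) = c*(c + 1)*(c^2 - 16) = c*(c - 4)*(c + 1)*(c + 4)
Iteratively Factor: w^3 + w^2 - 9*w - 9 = (w + 1)*(w^2 - 9) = (w - 3)*(w + 1)*(w + 3)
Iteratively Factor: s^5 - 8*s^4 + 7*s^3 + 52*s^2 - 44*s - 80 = (s - 4)*(s^4 - 4*s^3 - 9*s^2 + 16*s + 20) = (s - 5)*(s - 4)*(s^3 + s^2 - 4*s - 4) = (s - 5)*(s - 4)*(s - 2)*(s^2 + 3*s + 2) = (s - 5)*(s - 4)*(s - 2)*(s + 2)*(s + 1)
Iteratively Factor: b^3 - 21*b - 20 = (b + 1)*(b^2 - b - 20) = (b + 1)*(b + 4)*(b - 5)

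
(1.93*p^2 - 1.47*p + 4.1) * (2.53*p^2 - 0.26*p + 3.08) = 4.8829*p^4 - 4.2209*p^3 + 16.6996*p^2 - 5.5936*p + 12.628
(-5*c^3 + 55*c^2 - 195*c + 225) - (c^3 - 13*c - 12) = -6*c^3 + 55*c^2 - 182*c + 237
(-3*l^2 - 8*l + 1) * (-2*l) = 6*l^3 + 16*l^2 - 2*l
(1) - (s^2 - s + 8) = -s^2 + s - 7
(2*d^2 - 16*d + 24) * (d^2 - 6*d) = 2*d^4 - 28*d^3 + 120*d^2 - 144*d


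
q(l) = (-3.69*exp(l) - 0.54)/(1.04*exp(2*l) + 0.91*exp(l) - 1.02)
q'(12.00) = 0.00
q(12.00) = 0.00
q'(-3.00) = 0.23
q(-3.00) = 0.74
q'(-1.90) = 0.91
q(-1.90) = 1.27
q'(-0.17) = 28.11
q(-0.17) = -7.49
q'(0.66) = 1.87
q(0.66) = -1.66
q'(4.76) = 0.03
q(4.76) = -0.03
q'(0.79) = 1.53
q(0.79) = -1.44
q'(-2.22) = 0.58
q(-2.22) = 1.04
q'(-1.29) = 2.80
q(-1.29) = 2.25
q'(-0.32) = 143.94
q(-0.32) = -17.02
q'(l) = (-3.69*exp(l) - 0.54)*(-2.08*exp(2*l) - 0.91*exp(l))/(1.04*exp(2*l) + 0.91*exp(l) - 1.02)^2 - 3.69*exp(l)/(1.04*exp(2*l) + 0.91*exp(l) - 1.02) = (3.8376*exp(2*l) + 1.1232*exp(l) + 4.2552)*exp(l)/(1.0816*exp(4*l) + 1.8928*exp(3*l) - 1.2935*exp(2*l) - 1.8564*exp(l) + 1.0404)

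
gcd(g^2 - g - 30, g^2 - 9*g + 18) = g - 6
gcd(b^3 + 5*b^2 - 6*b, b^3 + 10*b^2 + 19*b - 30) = b^2 + 5*b - 6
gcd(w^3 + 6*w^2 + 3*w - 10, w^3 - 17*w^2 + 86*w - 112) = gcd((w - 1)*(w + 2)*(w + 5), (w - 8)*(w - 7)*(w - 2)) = 1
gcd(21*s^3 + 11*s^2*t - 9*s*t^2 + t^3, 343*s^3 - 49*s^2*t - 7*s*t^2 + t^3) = 7*s - t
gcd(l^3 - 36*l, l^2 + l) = l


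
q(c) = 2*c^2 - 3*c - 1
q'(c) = 4*c - 3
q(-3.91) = 41.31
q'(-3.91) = -18.64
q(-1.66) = 9.49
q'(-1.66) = -9.64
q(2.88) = 6.95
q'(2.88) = 8.52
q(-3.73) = 38.02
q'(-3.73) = -17.92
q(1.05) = -1.94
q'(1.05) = 1.20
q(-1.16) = 5.17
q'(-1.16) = -7.64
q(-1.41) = 7.21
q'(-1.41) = -8.64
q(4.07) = 19.92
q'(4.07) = 13.28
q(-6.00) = 89.00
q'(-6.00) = -27.00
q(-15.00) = 494.00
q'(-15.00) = -63.00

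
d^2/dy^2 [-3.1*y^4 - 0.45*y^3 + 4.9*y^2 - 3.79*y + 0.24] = -37.2*y^2 - 2.7*y + 9.8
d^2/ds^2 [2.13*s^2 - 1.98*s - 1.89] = 4.26000000000000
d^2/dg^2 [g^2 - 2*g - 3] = 2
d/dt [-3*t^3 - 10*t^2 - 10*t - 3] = -9*t^2 - 20*t - 10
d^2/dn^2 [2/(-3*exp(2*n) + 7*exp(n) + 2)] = 2*(2*(6*exp(n) - 7)^2*exp(n) + (12*exp(n) - 7)*(-3*exp(2*n) + 7*exp(n) + 2))*exp(n)/(-3*exp(2*n) + 7*exp(n) + 2)^3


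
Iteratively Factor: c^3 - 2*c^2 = (c)*(c^2 - 2*c) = c^2*(c - 2)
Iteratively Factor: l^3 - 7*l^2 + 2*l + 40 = (l - 4)*(l^2 - 3*l - 10) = (l - 4)*(l + 2)*(l - 5)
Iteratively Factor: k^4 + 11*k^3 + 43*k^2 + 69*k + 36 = (k + 3)*(k^3 + 8*k^2 + 19*k + 12) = (k + 3)*(k + 4)*(k^2 + 4*k + 3) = (k + 3)^2*(k + 4)*(k + 1)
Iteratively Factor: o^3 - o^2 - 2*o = (o + 1)*(o^2 - 2*o) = (o - 2)*(o + 1)*(o)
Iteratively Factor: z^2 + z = (z + 1)*(z)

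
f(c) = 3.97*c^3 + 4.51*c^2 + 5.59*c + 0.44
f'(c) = 11.91*c^2 + 9.02*c + 5.59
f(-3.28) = -109.47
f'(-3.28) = 104.14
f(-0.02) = 0.33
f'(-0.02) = 5.41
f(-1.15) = -6.06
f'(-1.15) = 10.97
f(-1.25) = -7.25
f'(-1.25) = 12.92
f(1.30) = 24.05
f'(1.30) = 37.44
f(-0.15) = -0.31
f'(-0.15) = 4.50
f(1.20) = 20.50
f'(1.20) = 33.56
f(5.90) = 1005.77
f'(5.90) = 473.40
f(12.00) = 7577.12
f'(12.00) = 1828.87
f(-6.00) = -728.26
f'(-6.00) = 380.23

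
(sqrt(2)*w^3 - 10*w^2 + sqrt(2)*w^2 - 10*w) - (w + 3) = sqrt(2)*w^3 - 10*w^2 + sqrt(2)*w^2 - 11*w - 3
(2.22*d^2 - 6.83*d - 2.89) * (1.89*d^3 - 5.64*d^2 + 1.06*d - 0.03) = 4.1958*d^5 - 25.4295*d^4 + 35.4123*d^3 + 8.9932*d^2 - 2.8585*d + 0.0867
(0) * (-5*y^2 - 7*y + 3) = 0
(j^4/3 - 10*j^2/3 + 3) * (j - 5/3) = j^5/3 - 5*j^4/9 - 10*j^3/3 + 50*j^2/9 + 3*j - 5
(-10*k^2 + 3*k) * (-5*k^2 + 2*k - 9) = 50*k^4 - 35*k^3 + 96*k^2 - 27*k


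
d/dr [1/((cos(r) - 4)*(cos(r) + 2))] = 2*(cos(r) - 1)*sin(r)/((cos(r) - 4)^2*(cos(r) + 2)^2)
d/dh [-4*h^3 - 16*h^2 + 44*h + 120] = -12*h^2 - 32*h + 44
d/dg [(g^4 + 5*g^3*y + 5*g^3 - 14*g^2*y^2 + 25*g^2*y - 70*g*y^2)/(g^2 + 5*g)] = 2*g + 5*y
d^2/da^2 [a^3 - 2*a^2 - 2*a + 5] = 6*a - 4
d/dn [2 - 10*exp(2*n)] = -20*exp(2*n)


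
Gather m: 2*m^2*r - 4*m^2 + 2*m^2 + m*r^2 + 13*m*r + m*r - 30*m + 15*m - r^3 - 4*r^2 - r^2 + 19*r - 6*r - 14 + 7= m^2*(2*r - 2) + m*(r^2 + 14*r - 15) - r^3 - 5*r^2 + 13*r - 7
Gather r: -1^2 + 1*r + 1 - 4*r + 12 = 12 - 3*r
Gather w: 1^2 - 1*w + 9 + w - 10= 0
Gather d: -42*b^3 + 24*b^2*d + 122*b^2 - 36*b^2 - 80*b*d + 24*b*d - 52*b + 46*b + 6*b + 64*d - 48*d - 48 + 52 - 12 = -42*b^3 + 86*b^2 + d*(24*b^2 - 56*b + 16) - 8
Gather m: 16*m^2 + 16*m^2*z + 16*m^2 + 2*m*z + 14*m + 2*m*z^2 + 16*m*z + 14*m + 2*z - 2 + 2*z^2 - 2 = m^2*(16*z + 32) + m*(2*z^2 + 18*z + 28) + 2*z^2 + 2*z - 4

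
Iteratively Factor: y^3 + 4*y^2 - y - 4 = (y - 1)*(y^2 + 5*y + 4) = (y - 1)*(y + 4)*(y + 1)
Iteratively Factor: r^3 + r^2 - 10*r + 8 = (r - 2)*(r^2 + 3*r - 4) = (r - 2)*(r + 4)*(r - 1)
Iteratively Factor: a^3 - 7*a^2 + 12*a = (a)*(a^2 - 7*a + 12) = a*(a - 4)*(a - 3)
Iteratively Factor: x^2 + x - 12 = (x + 4)*(x - 3)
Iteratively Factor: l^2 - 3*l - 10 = (l - 5)*(l + 2)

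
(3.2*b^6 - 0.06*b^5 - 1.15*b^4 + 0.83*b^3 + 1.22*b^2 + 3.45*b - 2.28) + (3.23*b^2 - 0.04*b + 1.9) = 3.2*b^6 - 0.06*b^5 - 1.15*b^4 + 0.83*b^3 + 4.45*b^2 + 3.41*b - 0.38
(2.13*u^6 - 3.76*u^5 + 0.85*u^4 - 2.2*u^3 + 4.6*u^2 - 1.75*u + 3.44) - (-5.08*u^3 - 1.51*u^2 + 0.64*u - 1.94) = 2.13*u^6 - 3.76*u^5 + 0.85*u^4 + 2.88*u^3 + 6.11*u^2 - 2.39*u + 5.38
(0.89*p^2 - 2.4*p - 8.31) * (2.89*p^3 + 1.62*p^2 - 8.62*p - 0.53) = 2.5721*p^5 - 5.4942*p^4 - 35.5757*p^3 + 6.7541*p^2 + 72.9042*p + 4.4043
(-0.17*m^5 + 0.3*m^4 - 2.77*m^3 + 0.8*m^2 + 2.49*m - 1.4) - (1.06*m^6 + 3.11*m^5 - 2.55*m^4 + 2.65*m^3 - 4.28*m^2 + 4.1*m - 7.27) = -1.06*m^6 - 3.28*m^5 + 2.85*m^4 - 5.42*m^3 + 5.08*m^2 - 1.61*m + 5.87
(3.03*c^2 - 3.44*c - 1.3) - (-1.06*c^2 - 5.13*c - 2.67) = 4.09*c^2 + 1.69*c + 1.37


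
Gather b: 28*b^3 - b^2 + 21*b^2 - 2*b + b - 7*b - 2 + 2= 28*b^3 + 20*b^2 - 8*b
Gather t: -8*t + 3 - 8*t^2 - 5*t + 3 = -8*t^2 - 13*t + 6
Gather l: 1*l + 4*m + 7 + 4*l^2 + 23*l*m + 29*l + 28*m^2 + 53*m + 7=4*l^2 + l*(23*m + 30) + 28*m^2 + 57*m + 14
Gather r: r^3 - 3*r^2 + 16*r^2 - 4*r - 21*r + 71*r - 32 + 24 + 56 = r^3 + 13*r^2 + 46*r + 48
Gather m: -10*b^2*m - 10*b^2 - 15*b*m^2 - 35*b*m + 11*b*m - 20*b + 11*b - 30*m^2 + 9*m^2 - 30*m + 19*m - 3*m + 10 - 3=-10*b^2 - 9*b + m^2*(-15*b - 21) + m*(-10*b^2 - 24*b - 14) + 7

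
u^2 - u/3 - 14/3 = (u - 7/3)*(u + 2)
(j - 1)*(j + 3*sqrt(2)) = j^2 - j + 3*sqrt(2)*j - 3*sqrt(2)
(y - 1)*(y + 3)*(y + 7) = y^3 + 9*y^2 + 11*y - 21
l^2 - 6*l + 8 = (l - 4)*(l - 2)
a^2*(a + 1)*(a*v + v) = a^4*v + 2*a^3*v + a^2*v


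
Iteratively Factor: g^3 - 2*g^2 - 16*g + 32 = (g + 4)*(g^2 - 6*g + 8) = (g - 4)*(g + 4)*(g - 2)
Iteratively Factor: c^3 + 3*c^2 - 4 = (c + 2)*(c^2 + c - 2) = (c - 1)*(c + 2)*(c + 2)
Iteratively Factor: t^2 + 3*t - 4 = (t + 4)*(t - 1)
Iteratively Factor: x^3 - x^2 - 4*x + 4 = (x - 1)*(x^2 - 4) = (x - 2)*(x - 1)*(x + 2)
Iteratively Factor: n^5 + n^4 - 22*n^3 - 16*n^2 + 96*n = (n - 2)*(n^4 + 3*n^3 - 16*n^2 - 48*n) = (n - 4)*(n - 2)*(n^3 + 7*n^2 + 12*n) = (n - 4)*(n - 2)*(n + 3)*(n^2 + 4*n) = (n - 4)*(n - 2)*(n + 3)*(n + 4)*(n)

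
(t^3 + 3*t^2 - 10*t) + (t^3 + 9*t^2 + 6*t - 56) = 2*t^3 + 12*t^2 - 4*t - 56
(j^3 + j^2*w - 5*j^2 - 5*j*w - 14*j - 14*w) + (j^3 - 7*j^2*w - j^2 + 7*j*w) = 2*j^3 - 6*j^2*w - 6*j^2 + 2*j*w - 14*j - 14*w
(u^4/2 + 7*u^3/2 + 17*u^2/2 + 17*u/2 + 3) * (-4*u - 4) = -2*u^5 - 16*u^4 - 48*u^3 - 68*u^2 - 46*u - 12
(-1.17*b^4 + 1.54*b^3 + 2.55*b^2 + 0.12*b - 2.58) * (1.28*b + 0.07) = -1.4976*b^5 + 1.8893*b^4 + 3.3718*b^3 + 0.3321*b^2 - 3.294*b - 0.1806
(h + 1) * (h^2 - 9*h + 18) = h^3 - 8*h^2 + 9*h + 18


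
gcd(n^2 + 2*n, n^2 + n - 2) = n + 2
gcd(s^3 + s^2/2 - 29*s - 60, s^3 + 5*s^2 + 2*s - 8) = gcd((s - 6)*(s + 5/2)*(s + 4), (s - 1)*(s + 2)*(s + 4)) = s + 4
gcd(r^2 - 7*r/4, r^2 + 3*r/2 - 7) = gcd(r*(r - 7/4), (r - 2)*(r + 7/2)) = 1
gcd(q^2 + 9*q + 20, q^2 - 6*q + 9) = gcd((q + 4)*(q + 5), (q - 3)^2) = 1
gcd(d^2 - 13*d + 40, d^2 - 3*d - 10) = d - 5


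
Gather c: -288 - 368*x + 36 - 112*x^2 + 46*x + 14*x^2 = -98*x^2 - 322*x - 252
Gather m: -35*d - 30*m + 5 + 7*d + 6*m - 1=-28*d - 24*m + 4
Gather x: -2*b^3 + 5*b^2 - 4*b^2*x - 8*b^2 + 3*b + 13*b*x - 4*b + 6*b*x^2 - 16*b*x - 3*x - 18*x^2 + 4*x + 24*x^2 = -2*b^3 - 3*b^2 - b + x^2*(6*b + 6) + x*(-4*b^2 - 3*b + 1)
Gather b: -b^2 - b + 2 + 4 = -b^2 - b + 6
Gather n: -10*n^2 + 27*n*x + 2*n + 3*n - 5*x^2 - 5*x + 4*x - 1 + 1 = -10*n^2 + n*(27*x + 5) - 5*x^2 - x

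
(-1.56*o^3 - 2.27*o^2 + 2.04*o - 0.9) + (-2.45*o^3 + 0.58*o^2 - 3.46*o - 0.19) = -4.01*o^3 - 1.69*o^2 - 1.42*o - 1.09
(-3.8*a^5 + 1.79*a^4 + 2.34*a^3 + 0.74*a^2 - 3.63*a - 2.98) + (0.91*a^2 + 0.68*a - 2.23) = -3.8*a^5 + 1.79*a^4 + 2.34*a^3 + 1.65*a^2 - 2.95*a - 5.21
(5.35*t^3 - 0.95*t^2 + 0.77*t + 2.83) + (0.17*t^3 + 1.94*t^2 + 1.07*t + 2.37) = 5.52*t^3 + 0.99*t^2 + 1.84*t + 5.2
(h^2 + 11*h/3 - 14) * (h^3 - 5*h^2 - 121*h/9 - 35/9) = h^5 - 4*h^4/3 - 412*h^3/9 + 454*h^2/27 + 4697*h/27 + 490/9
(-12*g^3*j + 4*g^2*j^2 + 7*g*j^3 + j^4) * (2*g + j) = -24*g^4*j - 4*g^3*j^2 + 18*g^2*j^3 + 9*g*j^4 + j^5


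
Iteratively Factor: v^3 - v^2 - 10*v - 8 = (v + 1)*(v^2 - 2*v - 8) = (v + 1)*(v + 2)*(v - 4)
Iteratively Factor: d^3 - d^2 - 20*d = (d)*(d^2 - d - 20) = d*(d + 4)*(d - 5)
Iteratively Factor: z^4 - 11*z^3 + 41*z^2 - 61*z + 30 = (z - 5)*(z^3 - 6*z^2 + 11*z - 6) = (z - 5)*(z - 1)*(z^2 - 5*z + 6) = (z - 5)*(z - 3)*(z - 1)*(z - 2)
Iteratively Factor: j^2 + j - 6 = (j + 3)*(j - 2)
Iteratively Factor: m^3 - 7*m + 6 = (m + 3)*(m^2 - 3*m + 2) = (m - 2)*(m + 3)*(m - 1)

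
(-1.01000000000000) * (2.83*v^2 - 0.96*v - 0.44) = -2.8583*v^2 + 0.9696*v + 0.4444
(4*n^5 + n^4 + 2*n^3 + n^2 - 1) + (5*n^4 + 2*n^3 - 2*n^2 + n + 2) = 4*n^5 + 6*n^4 + 4*n^3 - n^2 + n + 1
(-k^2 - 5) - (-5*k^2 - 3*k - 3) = 4*k^2 + 3*k - 2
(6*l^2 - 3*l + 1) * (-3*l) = -18*l^3 + 9*l^2 - 3*l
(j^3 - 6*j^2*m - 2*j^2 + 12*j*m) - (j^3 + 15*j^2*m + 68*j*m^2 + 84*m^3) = -21*j^2*m - 2*j^2 - 68*j*m^2 + 12*j*m - 84*m^3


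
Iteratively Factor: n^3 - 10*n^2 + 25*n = (n)*(n^2 - 10*n + 25) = n*(n - 5)*(n - 5)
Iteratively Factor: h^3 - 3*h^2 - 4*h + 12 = (h - 2)*(h^2 - h - 6) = (h - 2)*(h + 2)*(h - 3)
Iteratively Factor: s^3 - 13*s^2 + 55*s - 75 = (s - 5)*(s^2 - 8*s + 15) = (s - 5)^2*(s - 3)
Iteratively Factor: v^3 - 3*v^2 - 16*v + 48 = (v + 4)*(v^2 - 7*v + 12) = (v - 3)*(v + 4)*(v - 4)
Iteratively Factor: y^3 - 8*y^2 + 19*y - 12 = (y - 3)*(y^2 - 5*y + 4) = (y - 4)*(y - 3)*(y - 1)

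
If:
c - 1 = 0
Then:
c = 1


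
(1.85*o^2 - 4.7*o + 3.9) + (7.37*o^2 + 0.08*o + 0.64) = 9.22*o^2 - 4.62*o + 4.54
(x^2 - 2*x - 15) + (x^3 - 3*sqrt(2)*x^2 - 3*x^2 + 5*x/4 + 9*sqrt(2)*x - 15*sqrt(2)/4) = x^3 - 3*sqrt(2)*x^2 - 2*x^2 - 3*x/4 + 9*sqrt(2)*x - 15 - 15*sqrt(2)/4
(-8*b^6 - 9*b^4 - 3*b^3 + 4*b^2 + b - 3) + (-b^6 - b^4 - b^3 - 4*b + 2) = -9*b^6 - 10*b^4 - 4*b^3 + 4*b^2 - 3*b - 1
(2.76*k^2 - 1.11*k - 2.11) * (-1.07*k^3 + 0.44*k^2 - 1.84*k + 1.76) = -2.9532*k^5 + 2.4021*k^4 - 3.3091*k^3 + 5.9716*k^2 + 1.9288*k - 3.7136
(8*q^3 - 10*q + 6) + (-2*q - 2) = 8*q^3 - 12*q + 4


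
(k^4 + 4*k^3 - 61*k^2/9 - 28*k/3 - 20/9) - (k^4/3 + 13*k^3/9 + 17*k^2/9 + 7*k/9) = 2*k^4/3 + 23*k^3/9 - 26*k^2/3 - 91*k/9 - 20/9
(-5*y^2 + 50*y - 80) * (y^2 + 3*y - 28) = -5*y^4 + 35*y^3 + 210*y^2 - 1640*y + 2240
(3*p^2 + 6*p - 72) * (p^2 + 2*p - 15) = 3*p^4 + 12*p^3 - 105*p^2 - 234*p + 1080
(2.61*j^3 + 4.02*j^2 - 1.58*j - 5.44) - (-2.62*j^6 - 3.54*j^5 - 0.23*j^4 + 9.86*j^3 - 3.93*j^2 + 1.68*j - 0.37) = 2.62*j^6 + 3.54*j^5 + 0.23*j^4 - 7.25*j^3 + 7.95*j^2 - 3.26*j - 5.07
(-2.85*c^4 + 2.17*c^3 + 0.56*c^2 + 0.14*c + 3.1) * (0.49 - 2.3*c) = 6.555*c^5 - 6.3875*c^4 - 0.2247*c^3 - 0.0476*c^2 - 7.0614*c + 1.519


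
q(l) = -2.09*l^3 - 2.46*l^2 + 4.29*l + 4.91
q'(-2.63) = -26.14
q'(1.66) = -21.15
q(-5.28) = 221.32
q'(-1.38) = -0.86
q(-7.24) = 638.07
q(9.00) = -1679.35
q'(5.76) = -232.07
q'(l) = -6.27*l^2 - 4.92*l + 4.29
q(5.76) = -451.40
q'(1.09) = -8.52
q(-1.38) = -0.20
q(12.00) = -3909.37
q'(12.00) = -957.63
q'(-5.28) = -144.53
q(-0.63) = 1.75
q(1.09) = 3.96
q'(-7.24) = -288.75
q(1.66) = -4.31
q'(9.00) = -547.86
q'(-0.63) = 4.90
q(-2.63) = 14.63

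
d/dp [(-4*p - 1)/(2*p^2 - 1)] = 4*(2*p^2 + p + 1)/(4*p^4 - 4*p^2 + 1)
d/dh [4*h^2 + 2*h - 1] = 8*h + 2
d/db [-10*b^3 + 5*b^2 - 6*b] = -30*b^2 + 10*b - 6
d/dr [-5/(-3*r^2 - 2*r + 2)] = 10*(-3*r - 1)/(3*r^2 + 2*r - 2)^2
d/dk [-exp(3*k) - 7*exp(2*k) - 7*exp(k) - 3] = (-3*exp(2*k) - 14*exp(k) - 7)*exp(k)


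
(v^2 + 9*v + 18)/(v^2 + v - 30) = (v + 3)/(v - 5)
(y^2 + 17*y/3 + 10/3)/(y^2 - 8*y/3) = (3*y^2 + 17*y + 10)/(y*(3*y - 8))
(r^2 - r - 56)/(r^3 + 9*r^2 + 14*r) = (r - 8)/(r*(r + 2))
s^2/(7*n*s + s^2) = s/(7*n + s)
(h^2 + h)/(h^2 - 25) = h*(h + 1)/(h^2 - 25)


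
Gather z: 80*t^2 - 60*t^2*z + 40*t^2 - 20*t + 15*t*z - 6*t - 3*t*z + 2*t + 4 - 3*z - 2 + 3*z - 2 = 120*t^2 - 24*t + z*(-60*t^2 + 12*t)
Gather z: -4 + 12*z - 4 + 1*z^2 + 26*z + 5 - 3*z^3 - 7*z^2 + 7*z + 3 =-3*z^3 - 6*z^2 + 45*z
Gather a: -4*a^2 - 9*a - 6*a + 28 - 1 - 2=-4*a^2 - 15*a + 25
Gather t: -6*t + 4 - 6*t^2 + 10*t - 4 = -6*t^2 + 4*t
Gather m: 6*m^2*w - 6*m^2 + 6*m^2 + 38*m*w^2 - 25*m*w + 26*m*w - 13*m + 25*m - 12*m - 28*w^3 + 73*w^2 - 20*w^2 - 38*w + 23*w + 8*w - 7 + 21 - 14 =6*m^2*w + m*(38*w^2 + w) - 28*w^3 + 53*w^2 - 7*w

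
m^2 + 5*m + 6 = (m + 2)*(m + 3)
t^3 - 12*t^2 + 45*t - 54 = (t - 6)*(t - 3)^2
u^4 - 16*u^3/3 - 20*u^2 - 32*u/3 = u*(u - 8)*(u + 2/3)*(u + 2)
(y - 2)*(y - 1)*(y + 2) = y^3 - y^2 - 4*y + 4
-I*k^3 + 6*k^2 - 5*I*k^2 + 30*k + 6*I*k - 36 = (k + 6)*(k + 6*I)*(-I*k + I)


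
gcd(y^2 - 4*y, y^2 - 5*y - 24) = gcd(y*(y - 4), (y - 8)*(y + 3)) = 1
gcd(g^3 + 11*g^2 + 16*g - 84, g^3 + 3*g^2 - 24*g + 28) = g^2 + 5*g - 14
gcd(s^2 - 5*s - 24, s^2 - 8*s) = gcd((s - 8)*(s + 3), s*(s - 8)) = s - 8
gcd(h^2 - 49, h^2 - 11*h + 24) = 1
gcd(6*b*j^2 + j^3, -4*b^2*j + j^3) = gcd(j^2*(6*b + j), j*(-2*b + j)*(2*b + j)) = j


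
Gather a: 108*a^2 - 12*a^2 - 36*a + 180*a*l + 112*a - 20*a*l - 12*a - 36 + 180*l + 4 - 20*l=96*a^2 + a*(160*l + 64) + 160*l - 32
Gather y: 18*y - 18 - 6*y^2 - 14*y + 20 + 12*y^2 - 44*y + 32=6*y^2 - 40*y + 34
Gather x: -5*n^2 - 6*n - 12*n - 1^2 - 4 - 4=-5*n^2 - 18*n - 9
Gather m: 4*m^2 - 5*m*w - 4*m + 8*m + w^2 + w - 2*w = 4*m^2 + m*(4 - 5*w) + w^2 - w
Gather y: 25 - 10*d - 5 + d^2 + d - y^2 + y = d^2 - 9*d - y^2 + y + 20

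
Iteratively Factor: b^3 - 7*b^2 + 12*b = (b)*(b^2 - 7*b + 12) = b*(b - 4)*(b - 3)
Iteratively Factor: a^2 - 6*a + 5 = (a - 1)*(a - 5)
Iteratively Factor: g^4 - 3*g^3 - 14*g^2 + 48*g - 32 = (g - 4)*(g^3 + g^2 - 10*g + 8) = (g - 4)*(g - 1)*(g^2 + 2*g - 8) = (g - 4)*(g - 2)*(g - 1)*(g + 4)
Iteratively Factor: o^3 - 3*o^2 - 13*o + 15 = (o + 3)*(o^2 - 6*o + 5) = (o - 5)*(o + 3)*(o - 1)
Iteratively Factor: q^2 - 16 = (q + 4)*(q - 4)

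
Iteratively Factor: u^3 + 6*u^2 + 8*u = (u + 4)*(u^2 + 2*u) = (u + 2)*(u + 4)*(u)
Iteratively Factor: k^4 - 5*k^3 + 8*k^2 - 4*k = (k - 2)*(k^3 - 3*k^2 + 2*k) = (k - 2)*(k - 1)*(k^2 - 2*k) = k*(k - 2)*(k - 1)*(k - 2)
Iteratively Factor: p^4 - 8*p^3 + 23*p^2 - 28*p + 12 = (p - 2)*(p^3 - 6*p^2 + 11*p - 6) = (p - 2)^2*(p^2 - 4*p + 3) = (p - 3)*(p - 2)^2*(p - 1)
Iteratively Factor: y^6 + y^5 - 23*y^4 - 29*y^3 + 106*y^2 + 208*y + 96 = (y + 4)*(y^5 - 3*y^4 - 11*y^3 + 15*y^2 + 46*y + 24) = (y - 4)*(y + 4)*(y^4 + y^3 - 7*y^2 - 13*y - 6) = (y - 4)*(y + 1)*(y + 4)*(y^3 - 7*y - 6) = (y - 4)*(y + 1)*(y + 2)*(y + 4)*(y^2 - 2*y - 3) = (y - 4)*(y + 1)^2*(y + 2)*(y + 4)*(y - 3)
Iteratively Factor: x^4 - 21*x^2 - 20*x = (x + 1)*(x^3 - x^2 - 20*x) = (x + 1)*(x + 4)*(x^2 - 5*x) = (x - 5)*(x + 1)*(x + 4)*(x)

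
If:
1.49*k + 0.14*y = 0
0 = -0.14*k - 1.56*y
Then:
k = 0.00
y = 0.00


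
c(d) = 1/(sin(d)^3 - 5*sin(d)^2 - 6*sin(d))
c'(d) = (-3*sin(d)^2*cos(d) + 10*sin(d)*cos(d) + 6*cos(d))/(sin(d)^3 - 5*sin(d)^2 - 6*sin(d))^2 = (-3*cos(d) + 10/tan(d) + 6*cos(d)/sin(d)^2)/((sin(d) - 6)^2*(sin(d) + 1)^2)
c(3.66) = 0.62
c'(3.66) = -0.10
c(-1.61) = 186.09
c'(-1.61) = 9483.78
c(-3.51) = -0.36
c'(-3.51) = -1.13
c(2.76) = -0.35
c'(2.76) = -1.04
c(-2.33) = 0.75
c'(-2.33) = 1.09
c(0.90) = -0.14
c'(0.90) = 0.14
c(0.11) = -1.39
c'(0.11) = 13.63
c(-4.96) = -0.10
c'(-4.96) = 0.03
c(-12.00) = -0.22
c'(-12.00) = 0.44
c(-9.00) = 0.64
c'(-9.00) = -0.52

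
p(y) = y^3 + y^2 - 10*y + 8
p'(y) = 3*y^2 + 2*y - 10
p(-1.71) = 23.02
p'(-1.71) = -4.65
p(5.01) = 108.75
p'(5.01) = 75.32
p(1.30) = -1.11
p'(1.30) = -2.33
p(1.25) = -0.98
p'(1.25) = -2.81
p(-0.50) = 13.12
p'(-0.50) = -10.25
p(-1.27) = 20.26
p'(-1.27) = -7.70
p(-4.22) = -7.14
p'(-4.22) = 34.99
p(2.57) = 5.88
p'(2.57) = 14.95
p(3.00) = 14.00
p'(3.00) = 23.00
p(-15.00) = -2992.00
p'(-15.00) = 635.00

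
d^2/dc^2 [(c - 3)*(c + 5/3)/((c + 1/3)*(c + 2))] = 2*(-99*c^3 - 459*c^2 - 873*c - 577)/(27*c^6 + 189*c^5 + 495*c^4 + 595*c^3 + 330*c^2 + 84*c + 8)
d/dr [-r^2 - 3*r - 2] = -2*r - 3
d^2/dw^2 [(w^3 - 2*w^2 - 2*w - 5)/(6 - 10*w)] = (-25*w^3 + 45*w^2 - 27*w + 173)/(125*w^3 - 225*w^2 + 135*w - 27)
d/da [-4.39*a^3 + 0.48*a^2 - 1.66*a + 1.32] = -13.17*a^2 + 0.96*a - 1.66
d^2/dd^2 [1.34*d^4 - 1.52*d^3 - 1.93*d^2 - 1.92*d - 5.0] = 16.08*d^2 - 9.12*d - 3.86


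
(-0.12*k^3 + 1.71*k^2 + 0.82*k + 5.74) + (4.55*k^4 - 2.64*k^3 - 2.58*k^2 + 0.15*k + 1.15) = 4.55*k^4 - 2.76*k^3 - 0.87*k^2 + 0.97*k + 6.89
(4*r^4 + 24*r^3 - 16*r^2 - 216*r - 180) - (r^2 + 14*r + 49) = 4*r^4 + 24*r^3 - 17*r^2 - 230*r - 229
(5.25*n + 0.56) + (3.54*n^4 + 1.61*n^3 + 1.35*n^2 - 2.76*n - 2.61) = 3.54*n^4 + 1.61*n^3 + 1.35*n^2 + 2.49*n - 2.05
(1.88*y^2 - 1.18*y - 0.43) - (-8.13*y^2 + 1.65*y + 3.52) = 10.01*y^2 - 2.83*y - 3.95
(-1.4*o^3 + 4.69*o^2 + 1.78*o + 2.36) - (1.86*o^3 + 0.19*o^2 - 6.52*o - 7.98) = -3.26*o^3 + 4.5*o^2 + 8.3*o + 10.34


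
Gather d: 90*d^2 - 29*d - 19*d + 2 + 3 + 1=90*d^2 - 48*d + 6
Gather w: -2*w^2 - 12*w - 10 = -2*w^2 - 12*w - 10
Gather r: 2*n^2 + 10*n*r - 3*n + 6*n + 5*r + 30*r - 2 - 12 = 2*n^2 + 3*n + r*(10*n + 35) - 14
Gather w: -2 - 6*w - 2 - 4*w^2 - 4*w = -4*w^2 - 10*w - 4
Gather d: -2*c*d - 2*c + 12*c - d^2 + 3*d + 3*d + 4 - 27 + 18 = 10*c - d^2 + d*(6 - 2*c) - 5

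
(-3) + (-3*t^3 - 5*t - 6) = -3*t^3 - 5*t - 9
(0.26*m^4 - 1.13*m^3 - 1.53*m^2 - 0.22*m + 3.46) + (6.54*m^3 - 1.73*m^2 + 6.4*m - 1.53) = 0.26*m^4 + 5.41*m^3 - 3.26*m^2 + 6.18*m + 1.93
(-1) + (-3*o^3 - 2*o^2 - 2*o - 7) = -3*o^3 - 2*o^2 - 2*o - 8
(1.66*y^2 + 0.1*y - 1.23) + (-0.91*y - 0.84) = 1.66*y^2 - 0.81*y - 2.07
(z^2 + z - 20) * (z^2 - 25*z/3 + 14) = z^4 - 22*z^3/3 - 43*z^2/3 + 542*z/3 - 280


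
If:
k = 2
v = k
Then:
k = 2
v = 2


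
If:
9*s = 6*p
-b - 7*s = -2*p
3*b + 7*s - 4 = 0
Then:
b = 16/5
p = -6/5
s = -4/5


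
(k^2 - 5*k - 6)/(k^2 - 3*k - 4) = (k - 6)/(k - 4)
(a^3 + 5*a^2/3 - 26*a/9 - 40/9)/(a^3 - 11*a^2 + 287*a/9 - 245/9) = (3*a^2 + 10*a + 8)/(3*a^2 - 28*a + 49)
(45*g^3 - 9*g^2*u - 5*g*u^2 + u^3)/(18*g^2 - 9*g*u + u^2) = (-15*g^2 - 2*g*u + u^2)/(-6*g + u)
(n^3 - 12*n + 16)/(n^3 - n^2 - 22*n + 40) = (n^2 + 2*n - 8)/(n^2 + n - 20)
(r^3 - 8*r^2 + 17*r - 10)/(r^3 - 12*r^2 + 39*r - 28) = (r^2 - 7*r + 10)/(r^2 - 11*r + 28)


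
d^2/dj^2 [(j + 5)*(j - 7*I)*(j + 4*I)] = 6*j + 10 - 6*I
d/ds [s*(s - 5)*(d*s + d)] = d*(3*s^2 - 8*s - 5)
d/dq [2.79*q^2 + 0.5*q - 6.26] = 5.58*q + 0.5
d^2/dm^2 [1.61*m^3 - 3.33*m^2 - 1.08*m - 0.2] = 9.66*m - 6.66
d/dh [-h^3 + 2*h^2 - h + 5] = -3*h^2 + 4*h - 1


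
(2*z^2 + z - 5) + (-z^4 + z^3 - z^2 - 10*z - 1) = -z^4 + z^3 + z^2 - 9*z - 6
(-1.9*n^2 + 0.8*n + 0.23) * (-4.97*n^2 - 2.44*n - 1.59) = 9.443*n^4 + 0.66*n^3 - 0.0741000000000001*n^2 - 1.8332*n - 0.3657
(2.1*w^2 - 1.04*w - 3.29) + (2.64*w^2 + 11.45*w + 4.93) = 4.74*w^2 + 10.41*w + 1.64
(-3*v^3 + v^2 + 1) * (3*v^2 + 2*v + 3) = -9*v^5 - 3*v^4 - 7*v^3 + 6*v^2 + 2*v + 3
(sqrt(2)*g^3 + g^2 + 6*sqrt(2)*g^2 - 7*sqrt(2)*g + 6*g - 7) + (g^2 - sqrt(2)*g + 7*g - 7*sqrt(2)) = sqrt(2)*g^3 + 2*g^2 + 6*sqrt(2)*g^2 - 8*sqrt(2)*g + 13*g - 7*sqrt(2) - 7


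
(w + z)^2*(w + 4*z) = w^3 + 6*w^2*z + 9*w*z^2 + 4*z^3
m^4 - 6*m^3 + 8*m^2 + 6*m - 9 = (m - 3)^2*(m - 1)*(m + 1)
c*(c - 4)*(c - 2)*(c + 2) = c^4 - 4*c^3 - 4*c^2 + 16*c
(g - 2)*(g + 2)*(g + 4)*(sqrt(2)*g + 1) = sqrt(2)*g^4 + g^3 + 4*sqrt(2)*g^3 - 4*sqrt(2)*g^2 + 4*g^2 - 16*sqrt(2)*g - 4*g - 16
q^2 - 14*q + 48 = (q - 8)*(q - 6)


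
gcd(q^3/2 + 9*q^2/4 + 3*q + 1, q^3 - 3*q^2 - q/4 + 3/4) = q + 1/2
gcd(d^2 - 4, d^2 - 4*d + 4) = d - 2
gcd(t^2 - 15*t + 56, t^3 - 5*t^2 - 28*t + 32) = t - 8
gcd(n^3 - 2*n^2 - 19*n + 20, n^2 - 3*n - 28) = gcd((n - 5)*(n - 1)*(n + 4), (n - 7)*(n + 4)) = n + 4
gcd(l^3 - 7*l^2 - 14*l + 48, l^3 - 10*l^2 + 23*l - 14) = l - 2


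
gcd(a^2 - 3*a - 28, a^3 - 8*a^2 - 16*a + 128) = a + 4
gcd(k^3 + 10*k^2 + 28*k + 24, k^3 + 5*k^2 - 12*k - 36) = k^2 + 8*k + 12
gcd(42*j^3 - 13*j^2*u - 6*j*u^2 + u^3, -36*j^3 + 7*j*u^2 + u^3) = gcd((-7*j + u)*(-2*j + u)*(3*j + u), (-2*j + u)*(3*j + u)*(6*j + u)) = -6*j^2 + j*u + u^2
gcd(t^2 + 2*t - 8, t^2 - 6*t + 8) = t - 2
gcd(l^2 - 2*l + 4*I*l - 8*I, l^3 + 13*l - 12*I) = l + 4*I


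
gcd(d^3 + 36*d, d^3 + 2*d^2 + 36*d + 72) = d^2 + 36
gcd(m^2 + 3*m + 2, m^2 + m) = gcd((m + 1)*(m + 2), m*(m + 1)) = m + 1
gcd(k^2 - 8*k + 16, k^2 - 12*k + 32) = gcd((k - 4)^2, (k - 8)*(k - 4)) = k - 4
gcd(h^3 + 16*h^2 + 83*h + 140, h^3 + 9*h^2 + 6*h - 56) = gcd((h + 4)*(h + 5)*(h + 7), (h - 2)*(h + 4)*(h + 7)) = h^2 + 11*h + 28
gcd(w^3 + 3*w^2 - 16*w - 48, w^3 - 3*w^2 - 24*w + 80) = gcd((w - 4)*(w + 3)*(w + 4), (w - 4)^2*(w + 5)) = w - 4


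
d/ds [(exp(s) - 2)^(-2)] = -2*exp(s)/(exp(s) - 2)^3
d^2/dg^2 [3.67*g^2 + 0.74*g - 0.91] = 7.34000000000000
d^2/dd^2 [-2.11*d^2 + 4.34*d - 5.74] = -4.22000000000000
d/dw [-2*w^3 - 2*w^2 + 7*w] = -6*w^2 - 4*w + 7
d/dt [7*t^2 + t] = 14*t + 1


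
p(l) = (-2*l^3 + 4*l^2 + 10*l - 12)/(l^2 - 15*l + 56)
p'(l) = (15 - 2*l)*(-2*l^3 + 4*l^2 + 10*l - 12)/(l^2 - 15*l + 56)^2 + (-6*l^2 + 8*l + 10)/(l^2 - 15*l + 56)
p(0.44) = -0.14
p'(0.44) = 0.21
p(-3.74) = 0.88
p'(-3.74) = -0.67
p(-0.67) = -0.25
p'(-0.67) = -0.03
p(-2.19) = 0.07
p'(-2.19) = -0.37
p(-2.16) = 0.06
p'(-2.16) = -0.37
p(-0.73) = -0.24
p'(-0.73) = -0.04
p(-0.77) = -0.24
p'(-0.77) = -0.05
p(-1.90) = -0.03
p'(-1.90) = -0.31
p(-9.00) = 6.18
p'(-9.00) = -1.27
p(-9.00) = 6.18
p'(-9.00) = -1.27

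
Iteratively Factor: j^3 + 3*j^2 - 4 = (j - 1)*(j^2 + 4*j + 4) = (j - 1)*(j + 2)*(j + 2)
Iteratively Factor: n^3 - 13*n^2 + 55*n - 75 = (n - 5)*(n^2 - 8*n + 15) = (n - 5)^2*(n - 3)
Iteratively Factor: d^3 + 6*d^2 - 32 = (d + 4)*(d^2 + 2*d - 8) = (d - 2)*(d + 4)*(d + 4)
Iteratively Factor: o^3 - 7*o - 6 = (o + 1)*(o^2 - o - 6) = (o + 1)*(o + 2)*(o - 3)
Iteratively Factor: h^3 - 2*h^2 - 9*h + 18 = (h - 2)*(h^2 - 9) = (h - 3)*(h - 2)*(h + 3)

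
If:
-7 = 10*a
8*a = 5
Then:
No Solution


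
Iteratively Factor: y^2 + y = (y)*(y + 1)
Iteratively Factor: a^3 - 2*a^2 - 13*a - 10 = (a - 5)*(a^2 + 3*a + 2) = (a - 5)*(a + 1)*(a + 2)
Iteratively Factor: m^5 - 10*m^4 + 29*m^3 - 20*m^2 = (m - 5)*(m^4 - 5*m^3 + 4*m^2) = (m - 5)*(m - 4)*(m^3 - m^2) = m*(m - 5)*(m - 4)*(m^2 - m) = m^2*(m - 5)*(m - 4)*(m - 1)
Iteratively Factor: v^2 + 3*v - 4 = (v - 1)*(v + 4)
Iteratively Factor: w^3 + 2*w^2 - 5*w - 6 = (w + 1)*(w^2 + w - 6) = (w + 1)*(w + 3)*(w - 2)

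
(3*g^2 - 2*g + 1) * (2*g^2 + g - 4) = 6*g^4 - g^3 - 12*g^2 + 9*g - 4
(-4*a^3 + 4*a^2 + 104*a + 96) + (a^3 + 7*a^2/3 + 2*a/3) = -3*a^3 + 19*a^2/3 + 314*a/3 + 96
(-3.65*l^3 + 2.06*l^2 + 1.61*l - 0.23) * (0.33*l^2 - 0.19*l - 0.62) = -1.2045*l^5 + 1.3733*l^4 + 2.4029*l^3 - 1.659*l^2 - 0.9545*l + 0.1426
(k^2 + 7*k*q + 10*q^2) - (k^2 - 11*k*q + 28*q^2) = 18*k*q - 18*q^2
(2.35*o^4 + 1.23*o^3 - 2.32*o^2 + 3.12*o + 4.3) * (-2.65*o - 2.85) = -6.2275*o^5 - 9.957*o^4 + 2.6425*o^3 - 1.656*o^2 - 20.287*o - 12.255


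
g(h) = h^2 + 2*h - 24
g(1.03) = -20.88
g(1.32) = -19.62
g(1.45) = -19.00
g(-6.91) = 9.93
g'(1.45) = 4.90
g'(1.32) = 4.64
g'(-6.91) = -11.82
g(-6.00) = 0.00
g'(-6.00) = -10.00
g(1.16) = -20.33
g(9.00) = 75.00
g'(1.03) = 4.06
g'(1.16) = 4.32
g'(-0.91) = 0.18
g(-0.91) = -24.99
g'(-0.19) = 1.62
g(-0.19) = -24.34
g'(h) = 2*h + 2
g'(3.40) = 8.80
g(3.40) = -5.64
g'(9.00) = 20.00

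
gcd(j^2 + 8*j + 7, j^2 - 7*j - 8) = j + 1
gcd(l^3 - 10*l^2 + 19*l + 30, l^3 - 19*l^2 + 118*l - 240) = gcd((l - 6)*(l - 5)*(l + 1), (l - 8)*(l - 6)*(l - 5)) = l^2 - 11*l + 30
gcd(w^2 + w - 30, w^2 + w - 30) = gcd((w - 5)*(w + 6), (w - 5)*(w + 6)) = w^2 + w - 30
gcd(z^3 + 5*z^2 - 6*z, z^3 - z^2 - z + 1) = z - 1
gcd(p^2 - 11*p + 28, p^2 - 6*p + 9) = 1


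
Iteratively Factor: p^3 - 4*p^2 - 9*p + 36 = (p - 3)*(p^2 - p - 12) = (p - 3)*(p + 3)*(p - 4)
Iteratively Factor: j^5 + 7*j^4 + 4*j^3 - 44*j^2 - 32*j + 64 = (j + 4)*(j^4 + 3*j^3 - 8*j^2 - 12*j + 16) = (j - 1)*(j + 4)*(j^3 + 4*j^2 - 4*j - 16) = (j - 2)*(j - 1)*(j + 4)*(j^2 + 6*j + 8) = (j - 2)*(j - 1)*(j + 2)*(j + 4)*(j + 4)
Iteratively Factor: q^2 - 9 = (q - 3)*(q + 3)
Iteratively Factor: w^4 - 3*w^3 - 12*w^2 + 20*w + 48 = (w - 3)*(w^3 - 12*w - 16) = (w - 4)*(w - 3)*(w^2 + 4*w + 4) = (w - 4)*(w - 3)*(w + 2)*(w + 2)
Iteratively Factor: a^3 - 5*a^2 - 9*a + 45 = (a - 3)*(a^2 - 2*a - 15) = (a - 5)*(a - 3)*(a + 3)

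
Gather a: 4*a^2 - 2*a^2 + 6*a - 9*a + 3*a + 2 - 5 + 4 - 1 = 2*a^2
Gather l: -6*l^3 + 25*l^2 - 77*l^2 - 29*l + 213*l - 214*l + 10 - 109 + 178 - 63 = -6*l^3 - 52*l^2 - 30*l + 16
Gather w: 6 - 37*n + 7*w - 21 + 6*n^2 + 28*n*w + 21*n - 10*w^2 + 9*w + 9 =6*n^2 - 16*n - 10*w^2 + w*(28*n + 16) - 6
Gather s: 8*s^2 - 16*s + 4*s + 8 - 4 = 8*s^2 - 12*s + 4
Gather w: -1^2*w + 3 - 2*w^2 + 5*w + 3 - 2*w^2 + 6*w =-4*w^2 + 10*w + 6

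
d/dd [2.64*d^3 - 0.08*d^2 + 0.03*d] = 7.92*d^2 - 0.16*d + 0.03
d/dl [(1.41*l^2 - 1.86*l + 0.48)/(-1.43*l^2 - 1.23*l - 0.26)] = (-4.3941*l^2 + 0.6396*l + 1.074)/(2.0449*l^4 + 3.5178*l^3 + 2.2565*l^2 + 0.6396*l + 0.0676)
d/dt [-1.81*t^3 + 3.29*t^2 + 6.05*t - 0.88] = -5.43*t^2 + 6.58*t + 6.05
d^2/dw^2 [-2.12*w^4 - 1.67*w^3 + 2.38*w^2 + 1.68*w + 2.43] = -25.44*w^2 - 10.02*w + 4.76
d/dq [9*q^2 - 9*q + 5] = 18*q - 9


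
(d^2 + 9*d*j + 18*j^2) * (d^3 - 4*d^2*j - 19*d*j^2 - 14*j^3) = d^5 + 5*d^4*j - 37*d^3*j^2 - 257*d^2*j^3 - 468*d*j^4 - 252*j^5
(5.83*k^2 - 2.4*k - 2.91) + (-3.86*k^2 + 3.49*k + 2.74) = 1.97*k^2 + 1.09*k - 0.17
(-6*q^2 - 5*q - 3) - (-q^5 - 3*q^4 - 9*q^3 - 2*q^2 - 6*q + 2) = q^5 + 3*q^4 + 9*q^3 - 4*q^2 + q - 5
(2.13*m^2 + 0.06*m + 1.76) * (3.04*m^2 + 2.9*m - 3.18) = 6.4752*m^4 + 6.3594*m^3 - 1.249*m^2 + 4.9132*m - 5.5968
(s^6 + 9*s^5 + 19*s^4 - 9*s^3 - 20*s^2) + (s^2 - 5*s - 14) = s^6 + 9*s^5 + 19*s^4 - 9*s^3 - 19*s^2 - 5*s - 14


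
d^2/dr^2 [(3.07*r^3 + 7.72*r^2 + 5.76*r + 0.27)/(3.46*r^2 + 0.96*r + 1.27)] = (1.13686837721616e-13*r^4 + 65.3055640000002*r^3 - 161.687688*r^2 - 116.772942*r + 8.982788)/(41.421736*r^6 + 34.478208*r^5 + 55.178004*r^4 + 26.195328*r^3 + 20.253198*r^2 + 4.645152*r + 2.048383)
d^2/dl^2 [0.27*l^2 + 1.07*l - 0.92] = 0.540000000000000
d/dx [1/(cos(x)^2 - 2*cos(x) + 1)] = 2*sin(x)/(cos(x) - 1)^3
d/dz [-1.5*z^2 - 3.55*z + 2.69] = -3.0*z - 3.55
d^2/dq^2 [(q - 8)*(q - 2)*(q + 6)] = 6*q - 8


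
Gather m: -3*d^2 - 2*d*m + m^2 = -3*d^2 - 2*d*m + m^2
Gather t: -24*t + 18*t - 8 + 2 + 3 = -6*t - 3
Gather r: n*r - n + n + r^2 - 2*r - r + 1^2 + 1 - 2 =r^2 + r*(n - 3)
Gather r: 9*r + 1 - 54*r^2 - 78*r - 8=-54*r^2 - 69*r - 7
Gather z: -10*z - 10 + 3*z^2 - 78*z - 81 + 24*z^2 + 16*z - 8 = 27*z^2 - 72*z - 99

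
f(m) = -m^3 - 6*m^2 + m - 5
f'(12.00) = -575.00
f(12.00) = -2585.00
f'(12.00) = -575.00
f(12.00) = -2585.00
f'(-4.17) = -1.13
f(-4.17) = -40.99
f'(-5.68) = -27.63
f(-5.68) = -21.00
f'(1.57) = -25.23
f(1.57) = -22.09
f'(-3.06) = 9.63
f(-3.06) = -35.59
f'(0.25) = -2.19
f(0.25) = -5.14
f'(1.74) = -28.96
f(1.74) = -26.69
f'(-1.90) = 12.97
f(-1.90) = -21.70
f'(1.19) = -17.53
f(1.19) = -13.99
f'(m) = -3*m^2 - 12*m + 1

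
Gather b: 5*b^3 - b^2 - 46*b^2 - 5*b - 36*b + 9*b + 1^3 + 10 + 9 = 5*b^3 - 47*b^2 - 32*b + 20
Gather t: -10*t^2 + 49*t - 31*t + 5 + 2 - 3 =-10*t^2 + 18*t + 4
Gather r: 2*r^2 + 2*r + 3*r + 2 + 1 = 2*r^2 + 5*r + 3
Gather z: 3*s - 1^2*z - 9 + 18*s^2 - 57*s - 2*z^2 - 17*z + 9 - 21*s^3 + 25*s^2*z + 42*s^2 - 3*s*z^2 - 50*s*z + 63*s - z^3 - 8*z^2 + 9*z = -21*s^3 + 60*s^2 + 9*s - z^3 + z^2*(-3*s - 10) + z*(25*s^2 - 50*s - 9)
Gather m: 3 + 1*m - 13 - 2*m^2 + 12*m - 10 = -2*m^2 + 13*m - 20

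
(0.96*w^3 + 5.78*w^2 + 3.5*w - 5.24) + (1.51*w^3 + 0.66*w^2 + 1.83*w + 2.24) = 2.47*w^3 + 6.44*w^2 + 5.33*w - 3.0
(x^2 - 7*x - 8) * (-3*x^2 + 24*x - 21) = -3*x^4 + 45*x^3 - 165*x^2 - 45*x + 168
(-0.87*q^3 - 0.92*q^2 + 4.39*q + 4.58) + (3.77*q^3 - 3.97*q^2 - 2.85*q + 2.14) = 2.9*q^3 - 4.89*q^2 + 1.54*q + 6.72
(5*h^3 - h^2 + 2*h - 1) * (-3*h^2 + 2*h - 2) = -15*h^5 + 13*h^4 - 18*h^3 + 9*h^2 - 6*h + 2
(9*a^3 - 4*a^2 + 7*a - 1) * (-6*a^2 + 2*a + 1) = -54*a^5 + 42*a^4 - 41*a^3 + 16*a^2 + 5*a - 1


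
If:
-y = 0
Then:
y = 0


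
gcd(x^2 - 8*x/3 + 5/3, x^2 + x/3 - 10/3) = x - 5/3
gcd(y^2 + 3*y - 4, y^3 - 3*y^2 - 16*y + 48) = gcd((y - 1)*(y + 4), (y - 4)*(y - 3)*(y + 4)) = y + 4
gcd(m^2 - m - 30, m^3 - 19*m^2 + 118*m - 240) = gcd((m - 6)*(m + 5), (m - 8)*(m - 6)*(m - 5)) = m - 6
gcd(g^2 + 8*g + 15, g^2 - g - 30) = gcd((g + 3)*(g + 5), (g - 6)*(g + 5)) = g + 5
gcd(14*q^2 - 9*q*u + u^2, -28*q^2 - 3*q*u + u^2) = 7*q - u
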